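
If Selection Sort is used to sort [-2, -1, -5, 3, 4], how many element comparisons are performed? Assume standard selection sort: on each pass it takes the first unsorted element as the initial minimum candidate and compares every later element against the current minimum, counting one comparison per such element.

Pass 1: scan indices 1..4 for the minimum = 4 comparison(s); min is -5, place at index 0 -> [-5, -1, -2, 3, 4]
Pass 2: scan indices 2..4 for the minimum = 3 comparison(s); min is -2, place at index 1 -> [-5, -2, -1, 3, 4]
Pass 3: scan indices 3..4 for the minimum = 2 comparison(s); min is -1, place at index 2 -> [-5, -2, -1, 3, 4]
Pass 4: scan indices 4..4 for the minimum = 1 comparison(s); min is 3, place at index 3 -> [-5, -2, -1, 3, 4]
Selection sort always scans the whole unsorted suffix, so the count is (n-1) + (n-2) + ... + 1 = n(n-1)/2 = 5*4/2 = 10 regardless of the input order.
Total comparisons: 4 + 3 + 2 + 1 = 10


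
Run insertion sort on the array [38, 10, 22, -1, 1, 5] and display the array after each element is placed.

First element 38 is already 'sorted'
Insert 10: shifted 1 elements -> [10, 38, 22, -1, 1, 5]
Insert 22: shifted 1 elements -> [10, 22, 38, -1, 1, 5]
Insert -1: shifted 3 elements -> [-1, 10, 22, 38, 1, 5]
Insert 1: shifted 3 elements -> [-1, 1, 10, 22, 38, 5]
Insert 5: shifted 3 elements -> [-1, 1, 5, 10, 22, 38]


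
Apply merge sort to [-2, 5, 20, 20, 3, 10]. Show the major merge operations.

Divide and conquer:
  Merge [5] + [20] -> [5, 20]
  Merge [-2] + [5, 20] -> [-2, 5, 20]
  Merge [3] + [10] -> [3, 10]
  Merge [20] + [3, 10] -> [3, 10, 20]
  Merge [-2, 5, 20] + [3, 10, 20] -> [-2, 3, 5, 10, 20, 20]


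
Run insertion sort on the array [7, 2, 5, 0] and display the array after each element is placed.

First element 7 is already 'sorted'
Insert 2: shifted 1 elements -> [2, 7, 5, 0]
Insert 5: shifted 1 elements -> [2, 5, 7, 0]
Insert 0: shifted 3 elements -> [0, 2, 5, 7]


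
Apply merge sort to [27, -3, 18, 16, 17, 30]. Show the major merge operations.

Divide and conquer:
  Merge [-3] + [18] -> [-3, 18]
  Merge [27] + [-3, 18] -> [-3, 18, 27]
  Merge [17] + [30] -> [17, 30]
  Merge [16] + [17, 30] -> [16, 17, 30]
  Merge [-3, 18, 27] + [16, 17, 30] -> [-3, 16, 17, 18, 27, 30]


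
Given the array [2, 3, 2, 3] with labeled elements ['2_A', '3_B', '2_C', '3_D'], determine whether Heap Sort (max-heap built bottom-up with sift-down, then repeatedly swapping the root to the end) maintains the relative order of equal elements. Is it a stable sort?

Trace Heap Sort on the labeled array (the key is the number; the letter only tracks identity):
  Build max-heap: [3_B, 3_D, 2_C, 2_A]
  Swap root 3_B to index 3, re-heapify first 3 -> [3_D, 2_A, 2_C, 3_B]
  Swap root 3_D to index 2, re-heapify first 2 -> [2_C, 2_A, 3_D, 3_B]
  Swap root 2_C to index 1, re-heapify first 1 -> [2_A, 2_C, 3_D, 3_B]
Final order: [2_A, 2_C, 3_D, 3_B]
Equal keys:
  value 2: originally 2_A, 2_C; after sorting 2_A, 2_C -> order preserved
  value 3: originally 3_B, 3_D; after sorting 3_D, 3_B -> order changed
Equal keys were reordered, so Heap Sort is not stable: heap construction and root-to-end swaps move elements without regard to the original order of equal keys. (One such input is enough; an unstable sort may happen to preserve order on other inputs, but it gives no guarantee.)
Answer: Not stable


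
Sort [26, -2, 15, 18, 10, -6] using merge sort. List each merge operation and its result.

Divide and conquer:
  Merge [-2] + [15] -> [-2, 15]
  Merge [26] + [-2, 15] -> [-2, 15, 26]
  Merge [10] + [-6] -> [-6, 10]
  Merge [18] + [-6, 10] -> [-6, 10, 18]
  Merge [-2, 15, 26] + [-6, 10, 18] -> [-6, -2, 10, 15, 18, 26]


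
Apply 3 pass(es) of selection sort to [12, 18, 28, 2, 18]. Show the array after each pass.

Pass 1: Select minimum 2 at index 3, swap -> [2, 18, 28, 12, 18]
Pass 2: Select minimum 12 at index 3, swap -> [2, 12, 28, 18, 18]
Pass 3: Select minimum 18 at index 3, swap -> [2, 12, 18, 28, 18]


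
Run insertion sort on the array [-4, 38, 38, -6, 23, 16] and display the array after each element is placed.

First element -4 is already 'sorted'
Insert 38: shifted 0 elements -> [-4, 38, 38, -6, 23, 16]
Insert 38: shifted 0 elements -> [-4, 38, 38, -6, 23, 16]
Insert -6: shifted 3 elements -> [-6, -4, 38, 38, 23, 16]
Insert 23: shifted 2 elements -> [-6, -4, 23, 38, 38, 16]
Insert 16: shifted 3 elements -> [-6, -4, 16, 23, 38, 38]


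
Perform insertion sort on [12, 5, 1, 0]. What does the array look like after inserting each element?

First element 12 is already 'sorted'
Insert 5: shifted 1 elements -> [5, 12, 1, 0]
Insert 1: shifted 2 elements -> [1, 5, 12, 0]
Insert 0: shifted 3 elements -> [0, 1, 5, 12]


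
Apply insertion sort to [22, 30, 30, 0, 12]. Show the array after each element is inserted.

First element 22 is already 'sorted'
Insert 30: shifted 0 elements -> [22, 30, 30, 0, 12]
Insert 30: shifted 0 elements -> [22, 30, 30, 0, 12]
Insert 0: shifted 3 elements -> [0, 22, 30, 30, 12]
Insert 12: shifted 3 elements -> [0, 12, 22, 30, 30]


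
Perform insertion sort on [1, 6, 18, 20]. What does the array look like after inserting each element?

First element 1 is already 'sorted'
Insert 6: shifted 0 elements -> [1, 6, 18, 20]
Insert 18: shifted 0 elements -> [1, 6, 18, 20]
Insert 20: shifted 0 elements -> [1, 6, 18, 20]


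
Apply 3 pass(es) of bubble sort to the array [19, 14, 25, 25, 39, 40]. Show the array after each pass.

After pass 1: [14, 19, 25, 25, 39, 40] (1 swaps)
After pass 2: [14, 19, 25, 25, 39, 40] (0 swaps)
After pass 3: [14, 19, 25, 25, 39, 40] (0 swaps)
Total swaps: 1


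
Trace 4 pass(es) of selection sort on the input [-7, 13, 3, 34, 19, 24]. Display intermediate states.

Pass 1: Select minimum -7 at index 0, swap -> [-7, 13, 3, 34, 19, 24]
Pass 2: Select minimum 3 at index 2, swap -> [-7, 3, 13, 34, 19, 24]
Pass 3: Select minimum 13 at index 2, swap -> [-7, 3, 13, 34, 19, 24]
Pass 4: Select minimum 19 at index 4, swap -> [-7, 3, 13, 19, 34, 24]


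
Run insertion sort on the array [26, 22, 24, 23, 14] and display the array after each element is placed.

First element 26 is already 'sorted'
Insert 22: shifted 1 elements -> [22, 26, 24, 23, 14]
Insert 24: shifted 1 elements -> [22, 24, 26, 23, 14]
Insert 23: shifted 2 elements -> [22, 23, 24, 26, 14]
Insert 14: shifted 4 elements -> [14, 22, 23, 24, 26]


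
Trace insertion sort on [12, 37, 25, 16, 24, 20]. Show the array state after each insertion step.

First element 12 is already 'sorted'
Insert 37: shifted 0 elements -> [12, 37, 25, 16, 24, 20]
Insert 25: shifted 1 elements -> [12, 25, 37, 16, 24, 20]
Insert 16: shifted 2 elements -> [12, 16, 25, 37, 24, 20]
Insert 24: shifted 2 elements -> [12, 16, 24, 25, 37, 20]
Insert 20: shifted 3 elements -> [12, 16, 20, 24, 25, 37]


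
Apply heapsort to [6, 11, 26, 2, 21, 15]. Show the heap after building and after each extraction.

Build heap: [26, 21, 15, 2, 11, 6]
Extract 26: [21, 11, 15, 2, 6, 26]
Extract 21: [15, 11, 6, 2, 21, 26]
Extract 15: [11, 2, 6, 15, 21, 26]
Extract 11: [6, 2, 11, 15, 21, 26]
Extract 6: [2, 6, 11, 15, 21, 26]


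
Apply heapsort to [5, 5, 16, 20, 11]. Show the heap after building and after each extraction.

Build heap: [20, 11, 16, 5, 5]
Extract 20: [16, 11, 5, 5, 20]
Extract 16: [11, 5, 5, 16, 20]
Extract 11: [5, 5, 11, 16, 20]
Extract 5: [5, 5, 11, 16, 20]


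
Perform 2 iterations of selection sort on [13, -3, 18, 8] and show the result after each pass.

Pass 1: Select minimum -3 at index 1, swap -> [-3, 13, 18, 8]
Pass 2: Select minimum 8 at index 3, swap -> [-3, 8, 18, 13]


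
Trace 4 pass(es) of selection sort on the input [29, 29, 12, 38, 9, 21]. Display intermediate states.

Pass 1: Select minimum 9 at index 4, swap -> [9, 29, 12, 38, 29, 21]
Pass 2: Select minimum 12 at index 2, swap -> [9, 12, 29, 38, 29, 21]
Pass 3: Select minimum 21 at index 5, swap -> [9, 12, 21, 38, 29, 29]
Pass 4: Select minimum 29 at index 4, swap -> [9, 12, 21, 29, 38, 29]


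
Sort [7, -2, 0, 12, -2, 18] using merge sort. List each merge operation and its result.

Divide and conquer:
  Merge [-2] + [0] -> [-2, 0]
  Merge [7] + [-2, 0] -> [-2, 0, 7]
  Merge [-2] + [18] -> [-2, 18]
  Merge [12] + [-2, 18] -> [-2, 12, 18]
  Merge [-2, 0, 7] + [-2, 12, 18] -> [-2, -2, 0, 7, 12, 18]


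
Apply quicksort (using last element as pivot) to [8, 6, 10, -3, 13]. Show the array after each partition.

Partition 1: pivot=13 at index 4 -> [8, 6, 10, -3, 13]
Partition 2: pivot=-3 at index 0 -> [-3, 6, 10, 8, 13]
Partition 3: pivot=8 at index 2 -> [-3, 6, 8, 10, 13]


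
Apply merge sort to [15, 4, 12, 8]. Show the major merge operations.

Divide and conquer:
  Merge [15] + [4] -> [4, 15]
  Merge [12] + [8] -> [8, 12]
  Merge [4, 15] + [8, 12] -> [4, 8, 12, 15]


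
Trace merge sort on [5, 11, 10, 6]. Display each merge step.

Divide and conquer:
  Merge [5] + [11] -> [5, 11]
  Merge [10] + [6] -> [6, 10]
  Merge [5, 11] + [6, 10] -> [5, 6, 10, 11]


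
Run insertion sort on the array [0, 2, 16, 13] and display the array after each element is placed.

First element 0 is already 'sorted'
Insert 2: shifted 0 elements -> [0, 2, 16, 13]
Insert 16: shifted 0 elements -> [0, 2, 16, 13]
Insert 13: shifted 1 elements -> [0, 2, 13, 16]


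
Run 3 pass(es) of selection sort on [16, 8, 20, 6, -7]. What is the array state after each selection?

Pass 1: Select minimum -7 at index 4, swap -> [-7, 8, 20, 6, 16]
Pass 2: Select minimum 6 at index 3, swap -> [-7, 6, 20, 8, 16]
Pass 3: Select minimum 8 at index 3, swap -> [-7, 6, 8, 20, 16]


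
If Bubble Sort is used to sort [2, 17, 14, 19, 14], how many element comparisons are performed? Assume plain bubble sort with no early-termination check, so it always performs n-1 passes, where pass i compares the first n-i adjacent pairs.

Pass 1: compare adjacent pairs (0,1)..(3,4) = 4 comparison(s), 2 swap(s) -> [2, 14, 17, 14, 19]
Pass 2: compare adjacent pairs (0,1)..(2,3) = 3 comparison(s), 1 swap(s) -> [2, 14, 14, 17, 19]
Pass 3: compare adjacent pairs (0,1)..(1,2) = 2 comparison(s), 0 swap(s) -> [2, 14, 14, 17, 19]
Pass 4: compare adjacent pairs (0,1)..(0,1) = 1 comparison(s), 0 swap(s) -> [2, 14, 14, 17, 19]
Total comparisons: 4 + 3 + 2 + 1 = 10


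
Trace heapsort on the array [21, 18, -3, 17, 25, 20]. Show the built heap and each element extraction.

Build heap: [25, 21, 20, 17, 18, -3]
Extract 25: [21, 18, 20, 17, -3, 25]
Extract 21: [20, 18, -3, 17, 21, 25]
Extract 20: [18, 17, -3, 20, 21, 25]
Extract 18: [17, -3, 18, 20, 21, 25]
Extract 17: [-3, 17, 18, 20, 21, 25]


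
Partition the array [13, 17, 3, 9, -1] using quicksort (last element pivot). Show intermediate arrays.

Partition 1: pivot=-1 at index 0 -> [-1, 17, 3, 9, 13]
Partition 2: pivot=13 at index 3 -> [-1, 3, 9, 13, 17]
Partition 3: pivot=9 at index 2 -> [-1, 3, 9, 13, 17]


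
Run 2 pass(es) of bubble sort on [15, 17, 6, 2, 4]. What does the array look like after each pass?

After pass 1: [15, 6, 2, 4, 17] (3 swaps)
After pass 2: [6, 2, 4, 15, 17] (3 swaps)
Total swaps: 6


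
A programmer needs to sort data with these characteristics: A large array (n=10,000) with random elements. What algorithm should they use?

Best choice: Quicksort or Mergesort
Reason: Both have O(n log n) average case; quicksort has lower constant factors


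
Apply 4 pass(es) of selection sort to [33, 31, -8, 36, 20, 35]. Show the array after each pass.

Pass 1: Select minimum -8 at index 2, swap -> [-8, 31, 33, 36, 20, 35]
Pass 2: Select minimum 20 at index 4, swap -> [-8, 20, 33, 36, 31, 35]
Pass 3: Select minimum 31 at index 4, swap -> [-8, 20, 31, 36, 33, 35]
Pass 4: Select minimum 33 at index 4, swap -> [-8, 20, 31, 33, 36, 35]


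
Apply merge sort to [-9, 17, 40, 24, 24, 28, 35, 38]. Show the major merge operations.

Divide and conquer:
  Merge [-9] + [17] -> [-9, 17]
  Merge [40] + [24] -> [24, 40]
  Merge [-9, 17] + [24, 40] -> [-9, 17, 24, 40]
  Merge [24] + [28] -> [24, 28]
  Merge [35] + [38] -> [35, 38]
  Merge [24, 28] + [35, 38] -> [24, 28, 35, 38]
  Merge [-9, 17, 24, 40] + [24, 28, 35, 38] -> [-9, 17, 24, 24, 28, 35, 38, 40]


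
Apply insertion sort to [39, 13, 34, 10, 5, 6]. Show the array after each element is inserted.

First element 39 is already 'sorted'
Insert 13: shifted 1 elements -> [13, 39, 34, 10, 5, 6]
Insert 34: shifted 1 elements -> [13, 34, 39, 10, 5, 6]
Insert 10: shifted 3 elements -> [10, 13, 34, 39, 5, 6]
Insert 5: shifted 4 elements -> [5, 10, 13, 34, 39, 6]
Insert 6: shifted 4 elements -> [5, 6, 10, 13, 34, 39]


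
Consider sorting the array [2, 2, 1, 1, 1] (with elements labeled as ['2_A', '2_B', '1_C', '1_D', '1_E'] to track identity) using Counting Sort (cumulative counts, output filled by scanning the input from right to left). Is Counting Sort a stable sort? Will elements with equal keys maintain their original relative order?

Trace Counting Sort on the labeled array (the key is the number; the letter only tracks identity):
  Counts for values 0..2: [0, 3, 2]
  Cumulative counts: [0, 3, 5]
  Scan right to left: place 1_E at output index 2
  Scan right to left: place 1_D at output index 1
  Scan right to left: place 1_C at output index 0
  Scan right to left: place 2_B at output index 4
  Scan right to left: place 2_A at output index 3
  Output: [1_C, 1_D, 1_E, 2_A, 2_B]
Equal keys:
  value 1: originally 1_C, 1_D, 1_E; after sorting 1_C, 1_D, 1_E -> order preserved
  value 2: originally 2_A, 2_B; after sorting 2_A, 2_B -> order preserved
All equal keys kept their original relative order. Counting Sort is stable: scanning the input right to left with decreasing cumulative counts places later duplicates at later output positions.
Answer: Stable


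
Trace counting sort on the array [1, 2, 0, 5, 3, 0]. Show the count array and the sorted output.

Count array: [2, 1, 1, 1, 0, 1]
(count[i] = number of elements equal to i)
Cumulative count: [2, 3, 4, 5, 5, 6]
Sorted: [0, 0, 1, 2, 3, 5]


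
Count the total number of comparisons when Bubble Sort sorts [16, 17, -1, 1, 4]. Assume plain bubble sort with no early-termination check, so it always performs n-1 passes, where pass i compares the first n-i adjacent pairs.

Pass 1: compare adjacent pairs (0,1)..(3,4) = 4 comparison(s), 3 swap(s) -> [16, -1, 1, 4, 17]
Pass 2: compare adjacent pairs (0,1)..(2,3) = 3 comparison(s), 3 swap(s) -> [-1, 1, 4, 16, 17]
Pass 3: compare adjacent pairs (0,1)..(1,2) = 2 comparison(s), 0 swap(s) -> [-1, 1, 4, 16, 17]
Pass 4: compare adjacent pairs (0,1)..(0,1) = 1 comparison(s), 0 swap(s) -> [-1, 1, 4, 16, 17]
Total comparisons: 4 + 3 + 2 + 1 = 10


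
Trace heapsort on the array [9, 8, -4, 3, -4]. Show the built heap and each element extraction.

Build heap: [9, 8, -4, 3, -4]
Extract 9: [8, 3, -4, -4, 9]
Extract 8: [3, -4, -4, 8, 9]
Extract 3: [-4, -4, 3, 8, 9]
Extract -4: [-4, -4, 3, 8, 9]


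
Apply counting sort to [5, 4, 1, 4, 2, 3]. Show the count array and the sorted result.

Count array: [0, 1, 1, 1, 2, 1]
(count[i] = number of elements equal to i)
Cumulative count: [0, 1, 2, 3, 5, 6]
Sorted: [1, 2, 3, 4, 4, 5]


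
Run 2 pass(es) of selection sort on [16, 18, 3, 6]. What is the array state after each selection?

Pass 1: Select minimum 3 at index 2, swap -> [3, 18, 16, 6]
Pass 2: Select minimum 6 at index 3, swap -> [3, 6, 16, 18]


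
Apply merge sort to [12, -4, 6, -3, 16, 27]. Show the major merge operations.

Divide and conquer:
  Merge [-4] + [6] -> [-4, 6]
  Merge [12] + [-4, 6] -> [-4, 6, 12]
  Merge [16] + [27] -> [16, 27]
  Merge [-3] + [16, 27] -> [-3, 16, 27]
  Merge [-4, 6, 12] + [-3, 16, 27] -> [-4, -3, 6, 12, 16, 27]


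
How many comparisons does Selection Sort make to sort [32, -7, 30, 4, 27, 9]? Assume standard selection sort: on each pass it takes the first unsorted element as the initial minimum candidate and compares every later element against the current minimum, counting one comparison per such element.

Pass 1: scan indices 1..5 for the minimum = 5 comparison(s); min is -7, place at index 0 -> [-7, 32, 30, 4, 27, 9]
Pass 2: scan indices 2..5 for the minimum = 4 comparison(s); min is 4, place at index 1 -> [-7, 4, 30, 32, 27, 9]
Pass 3: scan indices 3..5 for the minimum = 3 comparison(s); min is 9, place at index 2 -> [-7, 4, 9, 32, 27, 30]
Pass 4: scan indices 4..5 for the minimum = 2 comparison(s); min is 27, place at index 3 -> [-7, 4, 9, 27, 32, 30]
Pass 5: scan indices 5..5 for the minimum = 1 comparison(s); min is 30, place at index 4 -> [-7, 4, 9, 27, 30, 32]
Selection sort always scans the whole unsorted suffix, so the count is (n-1) + (n-2) + ... + 1 = n(n-1)/2 = 6*5/2 = 15 regardless of the input order.
Total comparisons: 5 + 4 + 3 + 2 + 1 = 15


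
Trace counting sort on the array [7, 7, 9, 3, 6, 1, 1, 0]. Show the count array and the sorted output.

Count array: [1, 2, 0, 1, 0, 0, 1, 2, 0, 1]
(count[i] = number of elements equal to i)
Cumulative count: [1, 3, 3, 4, 4, 4, 5, 7, 7, 8]
Sorted: [0, 1, 1, 3, 6, 7, 7, 9]


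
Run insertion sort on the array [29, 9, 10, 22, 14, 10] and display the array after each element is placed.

First element 29 is already 'sorted'
Insert 9: shifted 1 elements -> [9, 29, 10, 22, 14, 10]
Insert 10: shifted 1 elements -> [9, 10, 29, 22, 14, 10]
Insert 22: shifted 1 elements -> [9, 10, 22, 29, 14, 10]
Insert 14: shifted 2 elements -> [9, 10, 14, 22, 29, 10]
Insert 10: shifted 3 elements -> [9, 10, 10, 14, 22, 29]


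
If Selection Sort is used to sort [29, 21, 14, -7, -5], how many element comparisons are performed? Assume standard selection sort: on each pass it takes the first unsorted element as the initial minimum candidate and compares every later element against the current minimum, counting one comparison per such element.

Pass 1: scan indices 1..4 for the minimum = 4 comparison(s); min is -7, place at index 0 -> [-7, 21, 14, 29, -5]
Pass 2: scan indices 2..4 for the minimum = 3 comparison(s); min is -5, place at index 1 -> [-7, -5, 14, 29, 21]
Pass 3: scan indices 3..4 for the minimum = 2 comparison(s); min is 14, place at index 2 -> [-7, -5, 14, 29, 21]
Pass 4: scan indices 4..4 for the minimum = 1 comparison(s); min is 21, place at index 3 -> [-7, -5, 14, 21, 29]
Selection sort always scans the whole unsorted suffix, so the count is (n-1) + (n-2) + ... + 1 = n(n-1)/2 = 5*4/2 = 10 regardless of the input order.
Total comparisons: 4 + 3 + 2 + 1 = 10


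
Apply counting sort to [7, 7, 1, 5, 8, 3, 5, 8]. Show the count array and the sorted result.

Count array: [0, 1, 0, 1, 0, 2, 0, 2, 2]
(count[i] = number of elements equal to i)
Cumulative count: [0, 1, 1, 2, 2, 4, 4, 6, 8]
Sorted: [1, 3, 5, 5, 7, 7, 8, 8]


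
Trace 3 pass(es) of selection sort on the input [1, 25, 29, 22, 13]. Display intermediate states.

Pass 1: Select minimum 1 at index 0, swap -> [1, 25, 29, 22, 13]
Pass 2: Select minimum 13 at index 4, swap -> [1, 13, 29, 22, 25]
Pass 3: Select minimum 22 at index 3, swap -> [1, 13, 22, 29, 25]


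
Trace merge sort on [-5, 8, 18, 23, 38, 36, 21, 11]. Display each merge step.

Divide and conquer:
  Merge [-5] + [8] -> [-5, 8]
  Merge [18] + [23] -> [18, 23]
  Merge [-5, 8] + [18, 23] -> [-5, 8, 18, 23]
  Merge [38] + [36] -> [36, 38]
  Merge [21] + [11] -> [11, 21]
  Merge [36, 38] + [11, 21] -> [11, 21, 36, 38]
  Merge [-5, 8, 18, 23] + [11, 21, 36, 38] -> [-5, 8, 11, 18, 21, 23, 36, 38]


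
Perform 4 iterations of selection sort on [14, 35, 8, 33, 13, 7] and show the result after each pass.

Pass 1: Select minimum 7 at index 5, swap -> [7, 35, 8, 33, 13, 14]
Pass 2: Select minimum 8 at index 2, swap -> [7, 8, 35, 33, 13, 14]
Pass 3: Select minimum 13 at index 4, swap -> [7, 8, 13, 33, 35, 14]
Pass 4: Select minimum 14 at index 5, swap -> [7, 8, 13, 14, 35, 33]


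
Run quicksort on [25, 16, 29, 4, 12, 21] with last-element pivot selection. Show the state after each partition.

Partition 1: pivot=21 at index 3 -> [16, 4, 12, 21, 29, 25]
Partition 2: pivot=12 at index 1 -> [4, 12, 16, 21, 29, 25]
Partition 3: pivot=25 at index 4 -> [4, 12, 16, 21, 25, 29]


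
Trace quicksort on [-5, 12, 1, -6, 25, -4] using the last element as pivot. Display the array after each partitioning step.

Partition 1: pivot=-4 at index 2 -> [-5, -6, -4, 12, 25, 1]
Partition 2: pivot=-6 at index 0 -> [-6, -5, -4, 12, 25, 1]
Partition 3: pivot=1 at index 3 -> [-6, -5, -4, 1, 25, 12]
Partition 4: pivot=12 at index 4 -> [-6, -5, -4, 1, 12, 25]


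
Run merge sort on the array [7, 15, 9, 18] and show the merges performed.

Divide and conquer:
  Merge [7] + [15] -> [7, 15]
  Merge [9] + [18] -> [9, 18]
  Merge [7, 15] + [9, 18] -> [7, 9, 15, 18]


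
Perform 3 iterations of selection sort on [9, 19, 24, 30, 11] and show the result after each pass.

Pass 1: Select minimum 9 at index 0, swap -> [9, 19, 24, 30, 11]
Pass 2: Select minimum 11 at index 4, swap -> [9, 11, 24, 30, 19]
Pass 3: Select minimum 19 at index 4, swap -> [9, 11, 19, 30, 24]


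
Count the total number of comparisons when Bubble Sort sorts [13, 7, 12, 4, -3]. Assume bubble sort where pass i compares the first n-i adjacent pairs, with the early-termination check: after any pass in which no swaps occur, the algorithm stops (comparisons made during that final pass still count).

Pass 1: compare adjacent pairs (0,1)..(3,4) = 4 comparison(s), 4 swap(s) -> [7, 12, 4, -3, 13]
Pass 2: compare adjacent pairs (0,1)..(2,3) = 3 comparison(s), 2 swap(s) -> [7, 4, -3, 12, 13]
Pass 3: compare adjacent pairs (0,1)..(1,2) = 2 comparison(s), 2 swap(s) -> [4, -3, 7, 12, 13]
Pass 4: compare adjacent pairs (0,1)..(0,1) = 1 comparison(s), 1 swap(s) -> [-3, 4, 7, 12, 13]
Every pass made at least one swap, so all n-1 passes run.
Total comparisons: 4 + 3 + 2 + 1 = 10


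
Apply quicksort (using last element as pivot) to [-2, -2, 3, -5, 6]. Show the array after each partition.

Partition 1: pivot=6 at index 4 -> [-2, -2, 3, -5, 6]
Partition 2: pivot=-5 at index 0 -> [-5, -2, 3, -2, 6]
Partition 3: pivot=-2 at index 2 -> [-5, -2, -2, 3, 6]


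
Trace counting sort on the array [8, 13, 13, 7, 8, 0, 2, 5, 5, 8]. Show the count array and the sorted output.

Count array: [1, 0, 1, 0, 0, 2, 0, 1, 3, 0, 0, 0, 0, 2]
(count[i] = number of elements equal to i)
Cumulative count: [1, 1, 2, 2, 2, 4, 4, 5, 8, 8, 8, 8, 8, 10]
Sorted: [0, 2, 5, 5, 7, 8, 8, 8, 13, 13]


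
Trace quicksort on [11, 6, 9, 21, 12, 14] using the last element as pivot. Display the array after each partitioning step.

Partition 1: pivot=14 at index 4 -> [11, 6, 9, 12, 14, 21]
Partition 2: pivot=12 at index 3 -> [11, 6, 9, 12, 14, 21]
Partition 3: pivot=9 at index 1 -> [6, 9, 11, 12, 14, 21]


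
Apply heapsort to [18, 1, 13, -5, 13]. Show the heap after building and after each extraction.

Build heap: [18, 13, 13, -5, 1]
Extract 18: [13, 1, 13, -5, 18]
Extract 13: [13, 1, -5, 13, 18]
Extract 13: [1, -5, 13, 13, 18]
Extract 1: [-5, 1, 13, 13, 18]


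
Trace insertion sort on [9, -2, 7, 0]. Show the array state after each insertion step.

First element 9 is already 'sorted'
Insert -2: shifted 1 elements -> [-2, 9, 7, 0]
Insert 7: shifted 1 elements -> [-2, 7, 9, 0]
Insert 0: shifted 2 elements -> [-2, 0, 7, 9]


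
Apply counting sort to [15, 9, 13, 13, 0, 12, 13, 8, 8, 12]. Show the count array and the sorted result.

Count array: [1, 0, 0, 0, 0, 0, 0, 0, 2, 1, 0, 0, 2, 3, 0, 1]
(count[i] = number of elements equal to i)
Cumulative count: [1, 1, 1, 1, 1, 1, 1, 1, 3, 4, 4, 4, 6, 9, 9, 10]
Sorted: [0, 8, 8, 9, 12, 12, 13, 13, 13, 15]


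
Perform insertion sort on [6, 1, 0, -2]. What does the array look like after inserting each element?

First element 6 is already 'sorted'
Insert 1: shifted 1 elements -> [1, 6, 0, -2]
Insert 0: shifted 2 elements -> [0, 1, 6, -2]
Insert -2: shifted 3 elements -> [-2, 0, 1, 6]


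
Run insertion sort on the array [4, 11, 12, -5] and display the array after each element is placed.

First element 4 is already 'sorted'
Insert 11: shifted 0 elements -> [4, 11, 12, -5]
Insert 12: shifted 0 elements -> [4, 11, 12, -5]
Insert -5: shifted 3 elements -> [-5, 4, 11, 12]


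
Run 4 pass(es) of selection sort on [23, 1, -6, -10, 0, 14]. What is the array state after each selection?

Pass 1: Select minimum -10 at index 3, swap -> [-10, 1, -6, 23, 0, 14]
Pass 2: Select minimum -6 at index 2, swap -> [-10, -6, 1, 23, 0, 14]
Pass 3: Select minimum 0 at index 4, swap -> [-10, -6, 0, 23, 1, 14]
Pass 4: Select minimum 1 at index 4, swap -> [-10, -6, 0, 1, 23, 14]


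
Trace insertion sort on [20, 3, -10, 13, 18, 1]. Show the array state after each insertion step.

First element 20 is already 'sorted'
Insert 3: shifted 1 elements -> [3, 20, -10, 13, 18, 1]
Insert -10: shifted 2 elements -> [-10, 3, 20, 13, 18, 1]
Insert 13: shifted 1 elements -> [-10, 3, 13, 20, 18, 1]
Insert 18: shifted 1 elements -> [-10, 3, 13, 18, 20, 1]
Insert 1: shifted 4 elements -> [-10, 1, 3, 13, 18, 20]


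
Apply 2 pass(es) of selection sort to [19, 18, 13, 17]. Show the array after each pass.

Pass 1: Select minimum 13 at index 2, swap -> [13, 18, 19, 17]
Pass 2: Select minimum 17 at index 3, swap -> [13, 17, 19, 18]


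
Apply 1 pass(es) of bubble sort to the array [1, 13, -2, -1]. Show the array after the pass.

After pass 1: [1, -2, -1, 13] (2 swaps)
Total swaps: 2


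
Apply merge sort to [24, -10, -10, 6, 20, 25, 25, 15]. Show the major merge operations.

Divide and conquer:
  Merge [24] + [-10] -> [-10, 24]
  Merge [-10] + [6] -> [-10, 6]
  Merge [-10, 24] + [-10, 6] -> [-10, -10, 6, 24]
  Merge [20] + [25] -> [20, 25]
  Merge [25] + [15] -> [15, 25]
  Merge [20, 25] + [15, 25] -> [15, 20, 25, 25]
  Merge [-10, -10, 6, 24] + [15, 20, 25, 25] -> [-10, -10, 6, 15, 20, 24, 25, 25]


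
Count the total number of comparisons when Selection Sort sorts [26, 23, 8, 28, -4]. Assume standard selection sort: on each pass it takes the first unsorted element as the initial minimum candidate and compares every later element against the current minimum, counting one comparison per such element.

Pass 1: scan indices 1..4 for the minimum = 4 comparison(s); min is -4, place at index 0 -> [-4, 23, 8, 28, 26]
Pass 2: scan indices 2..4 for the minimum = 3 comparison(s); min is 8, place at index 1 -> [-4, 8, 23, 28, 26]
Pass 3: scan indices 3..4 for the minimum = 2 comparison(s); min is 23, place at index 2 -> [-4, 8, 23, 28, 26]
Pass 4: scan indices 4..4 for the minimum = 1 comparison(s); min is 26, place at index 3 -> [-4, 8, 23, 26, 28]
Selection sort always scans the whole unsorted suffix, so the count is (n-1) + (n-2) + ... + 1 = n(n-1)/2 = 5*4/2 = 10 regardless of the input order.
Total comparisons: 4 + 3 + 2 + 1 = 10


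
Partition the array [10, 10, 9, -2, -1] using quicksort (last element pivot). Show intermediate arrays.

Partition 1: pivot=-1 at index 1 -> [-2, -1, 9, 10, 10]
Partition 2: pivot=10 at index 4 -> [-2, -1, 9, 10, 10]
Partition 3: pivot=10 at index 3 -> [-2, -1, 9, 10, 10]


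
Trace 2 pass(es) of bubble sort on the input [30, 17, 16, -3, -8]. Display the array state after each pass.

After pass 1: [17, 16, -3, -8, 30] (4 swaps)
After pass 2: [16, -3, -8, 17, 30] (3 swaps)
Total swaps: 7


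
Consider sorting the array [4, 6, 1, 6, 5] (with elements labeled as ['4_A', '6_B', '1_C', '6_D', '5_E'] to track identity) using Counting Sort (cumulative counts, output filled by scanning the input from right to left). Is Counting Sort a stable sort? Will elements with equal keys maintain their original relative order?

Trace Counting Sort on the labeled array (the key is the number; the letter only tracks identity):
  Counts for values 0..6: [0, 1, 0, 0, 1, 1, 2]
  Cumulative counts: [0, 1, 1, 1, 2, 3, 5]
  Scan right to left: place 5_E at output index 2
  Scan right to left: place 6_D at output index 4
  Scan right to left: place 1_C at output index 0
  Scan right to left: place 6_B at output index 3
  Scan right to left: place 4_A at output index 1
  Output: [1_C, 4_A, 5_E, 6_B, 6_D]
Equal keys:
  value 6: originally 6_B, 6_D; after sorting 6_B, 6_D -> order preserved
All equal keys kept their original relative order. Counting Sort is stable: scanning the input right to left with decreasing cumulative counts places later duplicates at later output positions.
Answer: Stable


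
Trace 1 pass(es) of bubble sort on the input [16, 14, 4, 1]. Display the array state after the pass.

After pass 1: [14, 4, 1, 16] (3 swaps)
Total swaps: 3


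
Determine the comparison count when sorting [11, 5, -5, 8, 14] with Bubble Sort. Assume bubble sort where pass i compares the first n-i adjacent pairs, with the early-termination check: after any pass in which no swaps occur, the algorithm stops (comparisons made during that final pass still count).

Pass 1: compare adjacent pairs (0,1)..(3,4) = 4 comparison(s), 3 swap(s) -> [5, -5, 8, 11, 14]
Pass 2: compare adjacent pairs (0,1)..(2,3) = 3 comparison(s), 1 swap(s) -> [-5, 5, 8, 11, 14]
Pass 3: compare adjacent pairs (0,1)..(1,2) = 2 comparison(s), 0 swap(s) -> [-5, 5, 8, 11, 14]
No swaps in this pass, so bubble sort stops here.
Total comparisons: 4 + 3 + 2 = 9


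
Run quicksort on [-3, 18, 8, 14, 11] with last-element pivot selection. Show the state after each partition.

Partition 1: pivot=11 at index 2 -> [-3, 8, 11, 14, 18]
Partition 2: pivot=8 at index 1 -> [-3, 8, 11, 14, 18]
Partition 3: pivot=18 at index 4 -> [-3, 8, 11, 14, 18]


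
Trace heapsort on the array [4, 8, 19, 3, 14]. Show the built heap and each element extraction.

Build heap: [19, 14, 4, 3, 8]
Extract 19: [14, 8, 4, 3, 19]
Extract 14: [8, 3, 4, 14, 19]
Extract 8: [4, 3, 8, 14, 19]
Extract 4: [3, 4, 8, 14, 19]


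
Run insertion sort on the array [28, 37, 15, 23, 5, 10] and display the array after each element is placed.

First element 28 is already 'sorted'
Insert 37: shifted 0 elements -> [28, 37, 15, 23, 5, 10]
Insert 15: shifted 2 elements -> [15, 28, 37, 23, 5, 10]
Insert 23: shifted 2 elements -> [15, 23, 28, 37, 5, 10]
Insert 5: shifted 4 elements -> [5, 15, 23, 28, 37, 10]
Insert 10: shifted 4 elements -> [5, 10, 15, 23, 28, 37]


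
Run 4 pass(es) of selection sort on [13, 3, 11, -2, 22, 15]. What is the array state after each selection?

Pass 1: Select minimum -2 at index 3, swap -> [-2, 3, 11, 13, 22, 15]
Pass 2: Select minimum 3 at index 1, swap -> [-2, 3, 11, 13, 22, 15]
Pass 3: Select minimum 11 at index 2, swap -> [-2, 3, 11, 13, 22, 15]
Pass 4: Select minimum 13 at index 3, swap -> [-2, 3, 11, 13, 22, 15]


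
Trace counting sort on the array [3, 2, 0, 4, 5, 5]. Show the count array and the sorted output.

Count array: [1, 0, 1, 1, 1, 2]
(count[i] = number of elements equal to i)
Cumulative count: [1, 1, 2, 3, 4, 6]
Sorted: [0, 2, 3, 4, 5, 5]


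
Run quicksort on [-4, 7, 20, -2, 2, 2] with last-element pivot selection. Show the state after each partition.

Partition 1: pivot=2 at index 3 -> [-4, -2, 2, 2, 20, 7]
Partition 2: pivot=2 at index 2 -> [-4, -2, 2, 2, 20, 7]
Partition 3: pivot=-2 at index 1 -> [-4, -2, 2, 2, 20, 7]
Partition 4: pivot=7 at index 4 -> [-4, -2, 2, 2, 7, 20]


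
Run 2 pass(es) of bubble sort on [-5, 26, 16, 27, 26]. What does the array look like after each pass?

After pass 1: [-5, 16, 26, 26, 27] (2 swaps)
After pass 2: [-5, 16, 26, 26, 27] (0 swaps)
Total swaps: 2


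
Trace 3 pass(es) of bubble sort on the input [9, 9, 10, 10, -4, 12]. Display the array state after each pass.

After pass 1: [9, 9, 10, -4, 10, 12] (1 swaps)
After pass 2: [9, 9, -4, 10, 10, 12] (1 swaps)
After pass 3: [9, -4, 9, 10, 10, 12] (1 swaps)
Total swaps: 3


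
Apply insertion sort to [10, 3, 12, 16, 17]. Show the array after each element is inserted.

First element 10 is already 'sorted'
Insert 3: shifted 1 elements -> [3, 10, 12, 16, 17]
Insert 12: shifted 0 elements -> [3, 10, 12, 16, 17]
Insert 16: shifted 0 elements -> [3, 10, 12, 16, 17]
Insert 17: shifted 0 elements -> [3, 10, 12, 16, 17]


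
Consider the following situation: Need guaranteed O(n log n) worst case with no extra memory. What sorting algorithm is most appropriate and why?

Best choice: Heapsort
Reason: Heapsort is O(n log n) worst case and sorts in-place; quicksort can degrade to O(n^2)


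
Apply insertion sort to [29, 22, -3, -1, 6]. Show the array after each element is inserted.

First element 29 is already 'sorted'
Insert 22: shifted 1 elements -> [22, 29, -3, -1, 6]
Insert -3: shifted 2 elements -> [-3, 22, 29, -1, 6]
Insert -1: shifted 2 elements -> [-3, -1, 22, 29, 6]
Insert 6: shifted 2 elements -> [-3, -1, 6, 22, 29]


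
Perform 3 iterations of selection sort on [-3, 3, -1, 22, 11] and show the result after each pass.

Pass 1: Select minimum -3 at index 0, swap -> [-3, 3, -1, 22, 11]
Pass 2: Select minimum -1 at index 2, swap -> [-3, -1, 3, 22, 11]
Pass 3: Select minimum 3 at index 2, swap -> [-3, -1, 3, 22, 11]


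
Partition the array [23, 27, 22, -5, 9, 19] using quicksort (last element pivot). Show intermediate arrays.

Partition 1: pivot=19 at index 2 -> [-5, 9, 19, 23, 27, 22]
Partition 2: pivot=9 at index 1 -> [-5, 9, 19, 23, 27, 22]
Partition 3: pivot=22 at index 3 -> [-5, 9, 19, 22, 27, 23]
Partition 4: pivot=23 at index 4 -> [-5, 9, 19, 22, 23, 27]


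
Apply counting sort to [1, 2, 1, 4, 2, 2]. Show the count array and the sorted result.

Count array: [0, 2, 3, 0, 1]
(count[i] = number of elements equal to i)
Cumulative count: [0, 2, 5, 5, 6]
Sorted: [1, 1, 2, 2, 2, 4]


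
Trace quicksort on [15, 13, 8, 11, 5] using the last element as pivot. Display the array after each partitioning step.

Partition 1: pivot=5 at index 0 -> [5, 13, 8, 11, 15]
Partition 2: pivot=15 at index 4 -> [5, 13, 8, 11, 15]
Partition 3: pivot=11 at index 2 -> [5, 8, 11, 13, 15]


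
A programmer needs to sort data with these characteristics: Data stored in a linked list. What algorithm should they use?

Best choice: Merge sort
Reason: Merge sort doesn't require random access; can be done in O(1) extra space for linked lists


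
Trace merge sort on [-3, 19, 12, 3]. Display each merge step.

Divide and conquer:
  Merge [-3] + [19] -> [-3, 19]
  Merge [12] + [3] -> [3, 12]
  Merge [-3, 19] + [3, 12] -> [-3, 3, 12, 19]


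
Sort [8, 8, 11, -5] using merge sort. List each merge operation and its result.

Divide and conquer:
  Merge [8] + [8] -> [8, 8]
  Merge [11] + [-5] -> [-5, 11]
  Merge [8, 8] + [-5, 11] -> [-5, 8, 8, 11]


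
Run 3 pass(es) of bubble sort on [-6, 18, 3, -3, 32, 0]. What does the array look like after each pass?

After pass 1: [-6, 3, -3, 18, 0, 32] (3 swaps)
After pass 2: [-6, -3, 3, 0, 18, 32] (2 swaps)
After pass 3: [-6, -3, 0, 3, 18, 32] (1 swaps)
Total swaps: 6


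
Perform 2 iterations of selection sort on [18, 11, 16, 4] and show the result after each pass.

Pass 1: Select minimum 4 at index 3, swap -> [4, 11, 16, 18]
Pass 2: Select minimum 11 at index 1, swap -> [4, 11, 16, 18]


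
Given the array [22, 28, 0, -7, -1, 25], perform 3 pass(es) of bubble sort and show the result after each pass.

After pass 1: [22, 0, -7, -1, 25, 28] (4 swaps)
After pass 2: [0, -7, -1, 22, 25, 28] (3 swaps)
After pass 3: [-7, -1, 0, 22, 25, 28] (2 swaps)
Total swaps: 9


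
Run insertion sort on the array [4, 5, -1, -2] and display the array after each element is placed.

First element 4 is already 'sorted'
Insert 5: shifted 0 elements -> [4, 5, -1, -2]
Insert -1: shifted 2 elements -> [-1, 4, 5, -2]
Insert -2: shifted 3 elements -> [-2, -1, 4, 5]


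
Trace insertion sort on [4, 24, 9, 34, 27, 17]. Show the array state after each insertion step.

First element 4 is already 'sorted'
Insert 24: shifted 0 elements -> [4, 24, 9, 34, 27, 17]
Insert 9: shifted 1 elements -> [4, 9, 24, 34, 27, 17]
Insert 34: shifted 0 elements -> [4, 9, 24, 34, 27, 17]
Insert 27: shifted 1 elements -> [4, 9, 24, 27, 34, 17]
Insert 17: shifted 3 elements -> [4, 9, 17, 24, 27, 34]


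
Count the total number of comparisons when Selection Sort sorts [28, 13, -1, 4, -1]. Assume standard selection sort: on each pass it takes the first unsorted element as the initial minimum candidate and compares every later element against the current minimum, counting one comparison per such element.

Pass 1: scan indices 1..4 for the minimum = 4 comparison(s); min is -1, place at index 0 -> [-1, 13, 28, 4, -1]
Pass 2: scan indices 2..4 for the minimum = 3 comparison(s); min is -1, place at index 1 -> [-1, -1, 28, 4, 13]
Pass 3: scan indices 3..4 for the minimum = 2 comparison(s); min is 4, place at index 2 -> [-1, -1, 4, 28, 13]
Pass 4: scan indices 4..4 for the minimum = 1 comparison(s); min is 13, place at index 3 -> [-1, -1, 4, 13, 28]
Selection sort always scans the whole unsorted suffix, so the count is (n-1) + (n-2) + ... + 1 = n(n-1)/2 = 5*4/2 = 10 regardless of the input order.
Total comparisons: 4 + 3 + 2 + 1 = 10


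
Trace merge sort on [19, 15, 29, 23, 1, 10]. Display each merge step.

Divide and conquer:
  Merge [15] + [29] -> [15, 29]
  Merge [19] + [15, 29] -> [15, 19, 29]
  Merge [1] + [10] -> [1, 10]
  Merge [23] + [1, 10] -> [1, 10, 23]
  Merge [15, 19, 29] + [1, 10, 23] -> [1, 10, 15, 19, 23, 29]


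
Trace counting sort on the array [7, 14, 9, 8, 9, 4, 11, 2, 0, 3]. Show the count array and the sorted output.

Count array: [1, 0, 1, 1, 1, 0, 0, 1, 1, 2, 0, 1, 0, 0, 1]
(count[i] = number of elements equal to i)
Cumulative count: [1, 1, 2, 3, 4, 4, 4, 5, 6, 8, 8, 9, 9, 9, 10]
Sorted: [0, 2, 3, 4, 7, 8, 9, 9, 11, 14]


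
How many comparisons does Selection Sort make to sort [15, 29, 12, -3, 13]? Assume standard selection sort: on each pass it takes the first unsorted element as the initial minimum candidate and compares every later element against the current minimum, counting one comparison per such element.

Pass 1: scan indices 1..4 for the minimum = 4 comparison(s); min is -3, place at index 0 -> [-3, 29, 12, 15, 13]
Pass 2: scan indices 2..4 for the minimum = 3 comparison(s); min is 12, place at index 1 -> [-3, 12, 29, 15, 13]
Pass 3: scan indices 3..4 for the minimum = 2 comparison(s); min is 13, place at index 2 -> [-3, 12, 13, 15, 29]
Pass 4: scan indices 4..4 for the minimum = 1 comparison(s); min is 15, place at index 3 -> [-3, 12, 13, 15, 29]
Selection sort always scans the whole unsorted suffix, so the count is (n-1) + (n-2) + ... + 1 = n(n-1)/2 = 5*4/2 = 10 regardless of the input order.
Total comparisons: 4 + 3 + 2 + 1 = 10


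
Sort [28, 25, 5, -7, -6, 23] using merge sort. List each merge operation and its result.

Divide and conquer:
  Merge [25] + [5] -> [5, 25]
  Merge [28] + [5, 25] -> [5, 25, 28]
  Merge [-6] + [23] -> [-6, 23]
  Merge [-7] + [-6, 23] -> [-7, -6, 23]
  Merge [5, 25, 28] + [-7, -6, 23] -> [-7, -6, 5, 23, 25, 28]


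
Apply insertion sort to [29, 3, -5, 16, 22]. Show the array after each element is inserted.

First element 29 is already 'sorted'
Insert 3: shifted 1 elements -> [3, 29, -5, 16, 22]
Insert -5: shifted 2 elements -> [-5, 3, 29, 16, 22]
Insert 16: shifted 1 elements -> [-5, 3, 16, 29, 22]
Insert 22: shifted 1 elements -> [-5, 3, 16, 22, 29]


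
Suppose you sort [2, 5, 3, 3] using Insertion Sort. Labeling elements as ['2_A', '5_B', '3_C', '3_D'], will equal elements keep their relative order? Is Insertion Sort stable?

Trace Insertion Sort on the labeled array (the key is the number; the letter only tracks identity):
  Insert 5_B at index 1: [2_A, 5_B, 3_C, 3_D]
  Insert 3_C at index 1: [2_A, 3_C, 5_B, 3_D]
  Insert 3_D at index 2: [2_A, 3_C, 3_D, 5_B]
Final order: [2_A, 3_C, 3_D, 5_B]
Equal keys:
  value 3: originally 3_C, 3_D; after sorting 3_C, 3_D -> order preserved
All equal keys kept their original relative order. Insertion Sort is stable: elements are shifted only while they are strictly greater than the key, so a key is inserted after any equal elements already placed.
Answer: Stable


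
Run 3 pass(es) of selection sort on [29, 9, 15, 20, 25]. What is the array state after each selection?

Pass 1: Select minimum 9 at index 1, swap -> [9, 29, 15, 20, 25]
Pass 2: Select minimum 15 at index 2, swap -> [9, 15, 29, 20, 25]
Pass 3: Select minimum 20 at index 3, swap -> [9, 15, 20, 29, 25]
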